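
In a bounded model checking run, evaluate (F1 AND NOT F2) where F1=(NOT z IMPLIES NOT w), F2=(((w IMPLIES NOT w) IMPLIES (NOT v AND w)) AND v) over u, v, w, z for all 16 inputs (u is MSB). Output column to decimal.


F1 = (NOT z IMPLIES NOT w)
F2 = (((w IMPLIES NOT w) IMPLIES (NOT v AND w)) AND v)
Counterexample to F1=>F2 is where F1=1 and F2=0.
Evaluate each row (bits = u,v,w,z, MSB first):
  row 0 [0000]: F1=1 F2=0 -> F1&~F2 -> 1
  row 1 [0001]: F1=1 F2=0 -> F1&~F2 -> 1
  row 2 [0010]: F1=0 F2=0 -> F1&~F2 -> 0
  row 3 [0011]: F1=1 F2=0 -> F1&~F2 -> 1
  row 4 [0100]: F1=1 F2=0 -> F1&~F2 -> 1
  row 5 [0101]: F1=1 F2=0 -> F1&~F2 -> 1
  row 6 [0110]: F1=0 F2=1 -> F1&~F2 -> 0
  row 7 [0111]: F1=1 F2=1 -> F1&~F2 -> 0
  row 8 [1000]: F1=1 F2=0 -> F1&~F2 -> 1
  row 9 [1001]: F1=1 F2=0 -> F1&~F2 -> 1
  row 10 [1010]: F1=0 F2=0 -> F1&~F2 -> 0
  row 11 [1011]: F1=1 F2=0 -> F1&~F2 -> 1
  row 12 [1100]: F1=1 F2=0 -> F1&~F2 -> 1
  row 13 [1101]: F1=1 F2=0 -> F1&~F2 -> 1
  row 14 [1110]: F1=0 F2=1 -> F1&~F2 -> 0
  row 15 [1111]: F1=1 F2=1 -> F1&~F2 -> 0
Full result column, 4 rows per line (u,v fixed per line; w,z runs 00..11 left to right):
  rows 0-3 [u,v=00]: 1101  = hex D
  rows 4-7 [u,v=01]: 1100  = hex C
  rows 8-11 [u,v=10]: 1101  = hex D
  rows 12-15 [u,v=11]: 1100  = hex C
Counterexample vector (row 0 .. row 15) = 1101110011011100
Output column grouped in 4s = 1101 1100 1101 1100 = 0xDCDC
Convert to decimal digit by digit (value = value*16 + digit):
  D -> 13
  13*16 + 12 (C) = 220
  220*16 + 13 (D) = 3533
  3533*16 + 12 (C) = 56540
Decimal = 56540

56540


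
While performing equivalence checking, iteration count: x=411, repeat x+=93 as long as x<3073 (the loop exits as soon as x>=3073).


Step 1: x goes from 411 toward 3073 by 93; the body runs while x<3073, so iterations = ceil((bound-start)/step)
Step 2: Distance=2662
Step 3: ceil(2662/93)=29

29


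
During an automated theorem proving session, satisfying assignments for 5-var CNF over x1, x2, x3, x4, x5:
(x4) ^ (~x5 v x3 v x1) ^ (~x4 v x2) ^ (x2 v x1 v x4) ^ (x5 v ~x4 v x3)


CNF with 5 clauses over 5 vars (32 assignments).
An assignment satisfies CNF iff every clause has >=1 true literal.
Check each row (bits = x1,x2,x3,x4,x5; clause T/F shown):
  row 0 [00000]: clauses=FTTFT -> 0
  row 1 [00001]: clauses=FFTFT -> 0
  row 2 [00010]: clauses=TTFTF -> 0
  row 3 [00011]: clauses=TFFTT -> 0
  row 4 [00100]: clauses=FTTFT -> 0
  row 5 [00101]: clauses=FTTFT -> 0
  row 6 [00110]: clauses=TTFTT -> 0
  row 7 [00111]: clauses=TTFTT -> 0
  row 8 [01000]: clauses=FTTTT -> 0
  row 9 [01001]: clauses=FFTTT -> 0
  row 10 [01010]: clauses=TTTTF -> 0
  row 11 [01011]: clauses=TFTTT -> 0
  row 12 [01100]: clauses=FTTTT -> 0
  row 13 [01101]: clauses=FTTTT -> 0
  row 14 [01110]: clauses=TTTTT -> 1
  row 15 [01111]: clauses=TTTTT -> 1
  row 16 [10000]: clauses=FTTTT -> 0
  row 17 [10001]: clauses=FTTTT -> 0
  row 18 [10010]: clauses=TTFTF -> 0
  row 19 [10011]: clauses=TTFTT -> 0
  row 20 [10100]: clauses=FTTTT -> 0
  row 21 [10101]: clauses=FTTTT -> 0
  row 22 [10110]: clauses=TTFTT -> 0
  row 23 [10111]: clauses=TTFTT -> 0
  row 24 [11000]: clauses=FTTTT -> 0
  row 25 [11001]: clauses=FTTTT -> 0
  row 26 [11010]: clauses=TTTTF -> 0
  row 27 [11011]: clauses=TTTTT -> 1
  row 28 [11100]: clauses=FTTTT -> 0
  row 29 [11101]: clauses=FTTTT -> 0
  row 30 [11110]: clauses=TTTTT -> 1
  row 31 [11111]: clauses=TTTTT -> 1
Full result column, 8 rows per line (x1,x2 fixed per line; x3,x4,x5 runs 000..111 left to right):
  rows 0-7 [x1,x2=00]: 00000000  (ones: 0)
  rows 8-15 [x1,x2=01]: 00000011  (ones: 2)
  rows 16-23 [x1,x2=10]: 00000000  (ones: 0)
  rows 24-31 [x1,x2=11]: 00010011  (ones: 3)
Satisfying assignments = 0+2+0+3 = 5

5


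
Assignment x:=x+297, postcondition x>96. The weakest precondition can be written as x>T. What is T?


Formula: wp(x:=E, P) = P[E/x] (substitute E for x in postcondition)
Step 1: Postcondition: x>96
Step 2: Substitute x+297 for x: x+297>96
Step 3: Solve for x: x > 96-297 = -201

-201


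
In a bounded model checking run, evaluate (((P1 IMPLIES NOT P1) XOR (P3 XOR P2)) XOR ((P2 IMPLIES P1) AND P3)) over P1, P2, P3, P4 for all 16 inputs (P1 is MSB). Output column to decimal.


Formula: (((P1 IMPLIES NOT P1) XOR (P3 XOR P2)) XOR ((P2 IMPLIES P1) AND P3)) over P1, P2, P3, P4 (16 rows)
Evaluate each row (bits = P1,P2,P3,P4, MSB first):
  row 0 [0000]: (((0 IMPLIES NOT 0) XOR (0 XOR 0)) XOR ((0 IMPLIES 0) AND 0)) -> 1
  row 1 [0001]: (((0 IMPLIES NOT 0) XOR (0 XOR 0)) XOR ((0 IMPLIES 0) AND 0)) -> 1
  row 2 [0010]: (((0 IMPLIES NOT 0) XOR (1 XOR 0)) XOR ((0 IMPLIES 0) AND 1)) -> 1
  row 3 [0011]: (((0 IMPLIES NOT 0) XOR (1 XOR 0)) XOR ((0 IMPLIES 0) AND 1)) -> 1
  row 4 [0100]: (((0 IMPLIES NOT 0) XOR (0 XOR 1)) XOR ((1 IMPLIES 0) AND 0)) -> 0
  row 5 [0101]: (((0 IMPLIES NOT 0) XOR (0 XOR 1)) XOR ((1 IMPLIES 0) AND 0)) -> 0
  row 6 [0110]: (((0 IMPLIES NOT 0) XOR (1 XOR 1)) XOR ((1 IMPLIES 0) AND 1)) -> 1
  row 7 [0111]: (((0 IMPLIES NOT 0) XOR (1 XOR 1)) XOR ((1 IMPLIES 0) AND 1)) -> 1
  row 8 [1000]: (((1 IMPLIES NOT 1) XOR (0 XOR 0)) XOR ((0 IMPLIES 1) AND 0)) -> 0
  row 9 [1001]: (((1 IMPLIES NOT 1) XOR (0 XOR 0)) XOR ((0 IMPLIES 1) AND 0)) -> 0
  row 10 [1010]: (((1 IMPLIES NOT 1) XOR (1 XOR 0)) XOR ((0 IMPLIES 1) AND 1)) -> 0
  row 11 [1011]: (((1 IMPLIES NOT 1) XOR (1 XOR 0)) XOR ((0 IMPLIES 1) AND 1)) -> 0
  row 12 [1100]: (((1 IMPLIES NOT 1) XOR (0 XOR 1)) XOR ((1 IMPLIES 1) AND 0)) -> 1
  row 13 [1101]: (((1 IMPLIES NOT 1) XOR (0 XOR 1)) XOR ((1 IMPLIES 1) AND 0)) -> 1
  row 14 [1110]: (((1 IMPLIES NOT 1) XOR (1 XOR 1)) XOR ((1 IMPLIES 1) AND 1)) -> 1
  row 15 [1111]: (((1 IMPLIES NOT 1) XOR (1 XOR 1)) XOR ((1 IMPLIES 1) AND 1)) -> 1
Full result column, 4 rows per line (P1,P2 fixed per line; P3,P4 runs 00..11 left to right):
  rows 0-3 [P1,P2=00]: 1111  = hex F
  rows 4-7 [P1,P2=01]: 0011  = hex 3
  rows 8-11 [P1,P2=10]: 0000  = hex 0
  rows 12-15 [P1,P2=11]: 1111  = hex F
Output column (row 0 .. row 15) = 1111001100001111
Output column grouped in 4s = 1111 0011 0000 1111 = 0xF30F
Convert to decimal digit by digit (value = value*16 + digit):
  F -> 15
  15*16 + 3 = 243
  243*16 + 0 = 3888
  3888*16 + 15 (F) = 62223
Decimal = 62223

62223


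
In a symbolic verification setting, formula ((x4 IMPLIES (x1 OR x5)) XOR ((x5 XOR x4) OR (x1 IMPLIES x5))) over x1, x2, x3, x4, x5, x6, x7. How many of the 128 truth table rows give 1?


Formula: ((x4 IMPLIES (x1 OR x5)) XOR ((x5 XOR x4) OR (x1 IMPLIES x5))) over 7 vars (128 rows)
Evaluate each row (x1, x2, x3, x4, x5, x6, x7 as bits, MSB first):
  row 0 [0000000]: ((0 IMPLIES (0 OR 0)) XOR ((0 XOR 0) OR (0 IMPLIES 0))) -> 0
  row 1 [0000001]: ((0 IMPLIES (0 OR 0)) XOR ((0 XOR 0) OR (0 IMPLIES 0))) -> 0
  row 2 [0000010]: ((0 IMPLIES (0 OR 0)) XOR ((0 XOR 0) OR (0 IMPLIES 0))) -> 0
  row 3 [0000011]: ((0 IMPLIES (0 OR 0)) XOR ((0 XOR 0) OR (0 IMPLIES 0))) -> 0
  row 4 [0000100]: ((0 IMPLIES (0 OR 1)) XOR ((1 XOR 0) OR (0 IMPLIES 1))) -> 0
  (every remaining row is evaluated the same way; all 128 results are listed next)
Full result column, 8 rows per line (x1,x2,x3,x4 fixed per line; x5,x6,x7 runs 000..111 left to right):
  rows 0-7 [x1,x2,x3,x4=0000]: 00000000  (ones: 0)
  rows 8-15 [x1,x2,x3,x4=0001]: 11110000  (ones: 4)
  rows 16-23 [x1,x2,x3,x4=0010]: 00000000  (ones: 0)
  rows 24-31 [x1,x2,x3,x4=0011]: 11110000  (ones: 4)
  rows 32-39 [x1,x2,x3,x4=0100]: 00000000  (ones: 0)
  rows 40-47 [x1,x2,x3,x4=0101]: 11110000  (ones: 4)
  rows 48-55 [x1,x2,x3,x4=0110]: 00000000  (ones: 0)
  rows 56-63 [x1,x2,x3,x4=0111]: 11110000  (ones: 4)
  rows 64-71 [x1,x2,x3,x4=1000]: 11110000  (ones: 4)
  rows 72-79 [x1,x2,x3,x4=1001]: 00000000  (ones: 0)
  rows 80-87 [x1,x2,x3,x4=1010]: 11110000  (ones: 4)
  rows 88-95 [x1,x2,x3,x4=1011]: 00000000  (ones: 0)
  rows 96-103 [x1,x2,x3,x4=1100]: 11110000  (ones: 4)
  rows 104-111 [x1,x2,x3,x4=1101]: 00000000  (ones: 0)
  rows 112-119 [x1,x2,x3,x4=1110]: 11110000  (ones: 4)
  rows 120-127 [x1,x2,x3,x4=1111]: 00000000  (ones: 0)
Count of 1-rows = 0+4+0+4+0+4+0+4+4+0+4+0+4+0+4+0 = 32

32


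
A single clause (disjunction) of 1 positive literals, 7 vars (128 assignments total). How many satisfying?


Step 1: Total=2^7=128
Step 2: Unsat when all 1 false: 2^6=64
Step 3: Sat=128-64=64

64


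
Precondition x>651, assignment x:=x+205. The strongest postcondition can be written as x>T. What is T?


Formula: sp(P, x:=E) = exists old_x. (x = E[old_x/x]) AND P[old_x/x] (old_x is the value of x before the assignment; eliminate old_x by solving x = E[old_x/x] for old_x)
Step 1: Precondition P: x>651, i.e. old_x > 651
Step 2: Assignment gives x = old_x + 205, so old_x = x - 205
Step 3: Substitute into P: x - 205 > 651
Step 4: Simplify: x > 651+205 = 856

856


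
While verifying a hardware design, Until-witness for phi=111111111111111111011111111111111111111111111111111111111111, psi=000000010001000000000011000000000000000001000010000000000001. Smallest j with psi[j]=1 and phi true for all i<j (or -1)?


(phi U psi) at 0: need smallest j with psi[j]=1 and phi[i]=1 for all i in [0,j).
Scan from step 0:
  step 0: phi=1, psi=0 -> continue
  step 1: phi=1, psi=0 -> continue
  step 2: phi=1, psi=0 -> continue
  step 3: phi=1, psi=0 -> continue
  step 7: psi=1 and phi held for [0,7) -> witness found
Witness step = 7

7


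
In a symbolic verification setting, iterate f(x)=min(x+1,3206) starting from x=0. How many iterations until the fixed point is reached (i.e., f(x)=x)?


Step 1: x=0, cap=3206, increment=1
Step 2: x grows by 1 each step until capped at 3206; fixed point is x=3206
Step 3: iterations = ceil(3206/1) = 3206

3206


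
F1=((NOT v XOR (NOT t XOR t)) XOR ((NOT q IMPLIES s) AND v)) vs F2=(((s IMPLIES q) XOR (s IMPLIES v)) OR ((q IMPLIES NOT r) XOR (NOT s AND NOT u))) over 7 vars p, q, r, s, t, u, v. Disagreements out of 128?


F1 = ((NOT v XOR (NOT t XOR t)) XOR ((NOT q IMPLIES s) AND v))
F2 = (((s IMPLIES q) XOR (s IMPLIES v)) OR ((q IMPLIES NOT r) XOR (NOT s AND NOT u)))
Evaluate both on each of 128 rows (bits = p,q,r,s,t,u,v):
  row 0 [0000000]: F1=0 F2=0 -> 0
  row 1 [0000001]: F1=1 F2=0 (differ) -> 1
  row 2 [0000010]: F1=0 F2=1 (differ) -> 1
  row 3 [0000011]: F1=1 F2=1 -> 0
  row 4 [0000100]: F1=0 F2=0 -> 0
  (every remaining row is evaluated the same way; all 128 results are listed next)
Full result column, 8 rows per line (p,q,r,s fixed per line; t,u,v runs 000..111 left to right):
  rows 0-7 [p,q,r,s=0000]: 01100110  (ones: 4)
  rows 8-15 [p,q,r,s=0001]: 11111111  (ones: 8)
  rows 16-23 [p,q,r,s=0010]: 01100110  (ones: 4)
  rows 24-31 [p,q,r,s=0011]: 11111111  (ones: 8)
  rows 32-39 [p,q,r,s=0100]: 00110011  (ones: 4)
  rows 40-47 [p,q,r,s=0101]: 11111111  (ones: 8)
  rows 48-55 [p,q,r,s=0110]: 11001100  (ones: 4)
  rows 56-63 [p,q,r,s=0111]: 10101010  (ones: 4)
  rows 64-71 [p,q,r,s=1000]: 01100110  (ones: 4)
  rows 72-79 [p,q,r,s=1001]: 11111111  (ones: 8)
  rows 80-87 [p,q,r,s=1010]: 01100110  (ones: 4)
  rows 88-95 [p,q,r,s=1011]: 11111111  (ones: 8)
  rows 96-103 [p,q,r,s=1100]: 00110011  (ones: 4)
  rows 104-111 [p,q,r,s=1101]: 11111111  (ones: 8)
  rows 112-119 [p,q,r,s=1110]: 11001100  (ones: 4)
  rows 120-127 [p,q,r,s=1111]: 10101010  (ones: 4)
Disagreements = 4+8+4+8+4+8+4+4+4+8+4+8+4+8+4+4 = 88

88


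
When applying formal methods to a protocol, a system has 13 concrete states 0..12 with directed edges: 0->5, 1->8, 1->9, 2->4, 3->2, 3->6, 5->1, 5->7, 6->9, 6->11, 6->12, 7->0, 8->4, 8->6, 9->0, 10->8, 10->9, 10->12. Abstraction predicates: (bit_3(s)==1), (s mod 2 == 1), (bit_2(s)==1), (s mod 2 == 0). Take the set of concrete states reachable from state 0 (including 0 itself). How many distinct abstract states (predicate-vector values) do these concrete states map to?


BFS from 0:
Concrete reachable: {0, 1, 4, 5, 6, 7, 8, 9, 11, 12}
Abstract via predicates (bit_3(s)==1), (s mod 2 == 1), (bit_2(s)==1), (s mod 2 == 0):
  (0,0,0,1) <- {0}
  (0,0,1,1) <- {4, 6}
  (0,1,0,0) <- {1}
  (0,1,1,0) <- {5, 7}
  (1,0,0,1) <- {8}
  (1,0,1,1) <- {12}
  (1,1,0,0) <- {9, 11}
Distinct abstract states = 7

7


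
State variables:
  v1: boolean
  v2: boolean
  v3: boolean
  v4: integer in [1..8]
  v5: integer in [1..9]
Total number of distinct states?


State space = product of domain sizes of all variables.
Domain sizes:
  v1 (boolean): 2
  v2 (boolean): 2
  v3 (boolean): 2
  v4 (integer in [1..8]): 8
  v5 (integer in [1..9]): 9
Product = 2 * 2 * 2 * 8 * 9 = 576

576


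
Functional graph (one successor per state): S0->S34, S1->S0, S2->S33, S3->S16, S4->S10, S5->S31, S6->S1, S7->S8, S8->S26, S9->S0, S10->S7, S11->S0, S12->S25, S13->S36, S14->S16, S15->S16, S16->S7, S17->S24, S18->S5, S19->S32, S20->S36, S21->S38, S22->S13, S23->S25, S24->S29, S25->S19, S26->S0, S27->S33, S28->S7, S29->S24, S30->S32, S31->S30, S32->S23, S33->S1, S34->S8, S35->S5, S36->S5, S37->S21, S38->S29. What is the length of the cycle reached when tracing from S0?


Trace from S0 until a state repeats:
  S0 -> S34 -> S8 -> S26 -> S0
S0 first seen at step 0, revisited at step 4.
Cycle length = 4 - 0 = 4

4


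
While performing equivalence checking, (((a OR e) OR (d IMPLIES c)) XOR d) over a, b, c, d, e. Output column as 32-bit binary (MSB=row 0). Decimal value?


Formula: (((a OR e) OR (d IMPLIES c)) XOR d) over a, b, c, d, e (32 rows)
Evaluate each row (bits = a,b,c,d,e, MSB first):
  row 0 [00000]: (((0 OR 0) OR (0 IMPLIES 0)) XOR 0) -> 1
  row 1 [00001]: (((0 OR 1) OR (0 IMPLIES 0)) XOR 0) -> 1
  row 2 [00010]: (((0 OR 0) OR (1 IMPLIES 0)) XOR 1) -> 1
  row 3 [00011]: (((0 OR 1) OR (1 IMPLIES 0)) XOR 1) -> 0
  row 4 [00100]: (((0 OR 0) OR (0 IMPLIES 1)) XOR 0) -> 1
  row 5 [00101]: (((0 OR 1) OR (0 IMPLIES 1)) XOR 0) -> 1
  row 6 [00110]: (((0 OR 0) OR (1 IMPLIES 1)) XOR 1) -> 0
  row 7 [00111]: (((0 OR 1) OR (1 IMPLIES 1)) XOR 1) -> 0
  row 8 [01000]: (((0 OR 0) OR (0 IMPLIES 0)) XOR 0) -> 1
  row 9 [01001]: (((0 OR 1) OR (0 IMPLIES 0)) XOR 0) -> 1
  row 10 [01010]: (((0 OR 0) OR (1 IMPLIES 0)) XOR 1) -> 1
  row 11 [01011]: (((0 OR 1) OR (1 IMPLIES 0)) XOR 1) -> 0
  row 12 [01100]: (((0 OR 0) OR (0 IMPLIES 1)) XOR 0) -> 1
  row 13 [01101]: (((0 OR 1) OR (0 IMPLIES 1)) XOR 0) -> 1
  row 14 [01110]: (((0 OR 0) OR (1 IMPLIES 1)) XOR 1) -> 0
  row 15 [01111]: (((0 OR 1) OR (1 IMPLIES 1)) XOR 1) -> 0
  row 16 [10000]: (((1 OR 0) OR (0 IMPLIES 0)) XOR 0) -> 1
  row 17 [10001]: (((1 OR 1) OR (0 IMPLIES 0)) XOR 0) -> 1
  row 18 [10010]: (((1 OR 0) OR (1 IMPLIES 0)) XOR 1) -> 0
  row 19 [10011]: (((1 OR 1) OR (1 IMPLIES 0)) XOR 1) -> 0
  row 20 [10100]: (((1 OR 0) OR (0 IMPLIES 1)) XOR 0) -> 1
  row 21 [10101]: (((1 OR 1) OR (0 IMPLIES 1)) XOR 0) -> 1
  row 22 [10110]: (((1 OR 0) OR (1 IMPLIES 1)) XOR 1) -> 0
  row 23 [10111]: (((1 OR 1) OR (1 IMPLIES 1)) XOR 1) -> 0
  row 24 [11000]: (((1 OR 0) OR (0 IMPLIES 0)) XOR 0) -> 1
  row 25 [11001]: (((1 OR 1) OR (0 IMPLIES 0)) XOR 0) -> 1
  row 26 [11010]: (((1 OR 0) OR (1 IMPLIES 0)) XOR 1) -> 0
  row 27 [11011]: (((1 OR 1) OR (1 IMPLIES 0)) XOR 1) -> 0
  row 28 [11100]: (((1 OR 0) OR (0 IMPLIES 1)) XOR 0) -> 1
  row 29 [11101]: (((1 OR 1) OR (0 IMPLIES 1)) XOR 0) -> 1
  row 30 [11110]: (((1 OR 0) OR (1 IMPLIES 1)) XOR 1) -> 0
  row 31 [11111]: (((1 OR 1) OR (1 IMPLIES 1)) XOR 1) -> 0
Full result column, 4 rows per line (a,b,c fixed per line; d,e runs 00..11 left to right):
  rows 0-3 [a,b,c=000]: 1110  = hex E
  rows 4-7 [a,b,c=001]: 1100  = hex C
  rows 8-11 [a,b,c=010]: 1110  = hex E
  rows 12-15 [a,b,c=011]: 1100  = hex C
  rows 16-19 [a,b,c=100]: 1100  = hex C
  rows 20-23 [a,b,c=101]: 1100  = hex C
  rows 24-27 [a,b,c=110]: 1100  = hex C
  rows 28-31 [a,b,c=111]: 1100  = hex C
Output column (row 0 .. row 31) = 11101100111011001100110011001100
Output column grouped in 4s = 1110 1100 1110 1100 1100 1100 1100 1100 = 0xECECCCCC
Convert to decimal digit by digit (value = value*16 + digit):
  E -> 14
  14*16 + 12 (C) = 236
  236*16 + 14 (E) = 3790
  3790*16 + 12 (C) = 60652
  60652*16 + 12 (C) = 970444
  970444*16 + 12 (C) = 15527116
  15527116*16 + 12 (C) = 248433868
  248433868*16 + 12 (C) = 3974941900
Decimal = 3974941900

3974941900


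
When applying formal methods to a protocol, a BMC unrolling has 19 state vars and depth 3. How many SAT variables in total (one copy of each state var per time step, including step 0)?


BMC unrolls to depth k, creating one copy of each state var for steps 0..k.
Step count = 3 + 1 = 4 (steps 0 through 3)
Vars per step = 19
Total = 19 * 4 = 76

76


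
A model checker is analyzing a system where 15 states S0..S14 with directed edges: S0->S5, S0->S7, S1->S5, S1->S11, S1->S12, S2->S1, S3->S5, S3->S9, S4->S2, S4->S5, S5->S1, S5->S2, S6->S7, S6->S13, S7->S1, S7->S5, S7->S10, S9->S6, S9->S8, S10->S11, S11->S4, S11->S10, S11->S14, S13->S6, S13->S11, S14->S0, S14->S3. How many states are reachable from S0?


BFS from S0:
  layer 0: {S0}
  layer 1: {S5, S7}
  layer 2: {S1, S2, S10}
  layer 3: {S11, S12}
  layer 4: {S4, S14}
  layer 5: {S3}
  layer 6: {S9}
  layer 7: {S6, S8}
  layer 8: {S13}
Reachable set: {S0, S1, S2, S3, S4, S5, S6, S7, S8, S9, S10, S11, S12, S13, S14}
Count = 15

15


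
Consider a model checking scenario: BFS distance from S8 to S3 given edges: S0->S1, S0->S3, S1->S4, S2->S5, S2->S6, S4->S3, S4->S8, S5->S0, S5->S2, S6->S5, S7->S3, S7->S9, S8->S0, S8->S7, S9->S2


BFS layer-by-layer from S8:
  dist 0: {S8}
  dist 1: {S0, S7}
  dist 2: {S1, S3, S9}
  -> S3 reached at distance 2
Shortest path length = 2

2


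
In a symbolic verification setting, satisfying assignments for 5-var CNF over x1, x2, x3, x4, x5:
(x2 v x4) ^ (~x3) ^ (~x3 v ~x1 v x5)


CNF with 3 clauses over 5 vars (32 assignments).
An assignment satisfies CNF iff every clause has >=1 true literal.
Check each row (bits = x1,x2,x3,x4,x5; clause T/F shown):
  row 0 [00000]: clauses=FTT -> 0
  row 1 [00001]: clauses=FTT -> 0
  row 2 [00010]: clauses=TTT -> 1
  row 3 [00011]: clauses=TTT -> 1
  row 4 [00100]: clauses=FFT -> 0
  row 5 [00101]: clauses=FFT -> 0
  row 6 [00110]: clauses=TFT -> 0
  row 7 [00111]: clauses=TFT -> 0
  row 8 [01000]: clauses=TTT -> 1
  row 9 [01001]: clauses=TTT -> 1
  row 10 [01010]: clauses=TTT -> 1
  row 11 [01011]: clauses=TTT -> 1
  row 12 [01100]: clauses=TFT -> 0
  row 13 [01101]: clauses=TFT -> 0
  row 14 [01110]: clauses=TFT -> 0
  row 15 [01111]: clauses=TFT -> 0
  row 16 [10000]: clauses=FTT -> 0
  row 17 [10001]: clauses=FTT -> 0
  row 18 [10010]: clauses=TTT -> 1
  row 19 [10011]: clauses=TTT -> 1
  row 20 [10100]: clauses=FFF -> 0
  row 21 [10101]: clauses=FFT -> 0
  row 22 [10110]: clauses=TFF -> 0
  row 23 [10111]: clauses=TFT -> 0
  row 24 [11000]: clauses=TTT -> 1
  row 25 [11001]: clauses=TTT -> 1
  row 26 [11010]: clauses=TTT -> 1
  row 27 [11011]: clauses=TTT -> 1
  row 28 [11100]: clauses=TFF -> 0
  row 29 [11101]: clauses=TFT -> 0
  row 30 [11110]: clauses=TFF -> 0
  row 31 [11111]: clauses=TFT -> 0
Full result column, 8 rows per line (x1,x2 fixed per line; x3,x4,x5 runs 000..111 left to right):
  rows 0-7 [x1,x2=00]: 00110000  (ones: 2)
  rows 8-15 [x1,x2=01]: 11110000  (ones: 4)
  rows 16-23 [x1,x2=10]: 00110000  (ones: 2)
  rows 24-31 [x1,x2=11]: 11110000  (ones: 4)
Satisfying assignments = 2+4+2+4 = 12

12


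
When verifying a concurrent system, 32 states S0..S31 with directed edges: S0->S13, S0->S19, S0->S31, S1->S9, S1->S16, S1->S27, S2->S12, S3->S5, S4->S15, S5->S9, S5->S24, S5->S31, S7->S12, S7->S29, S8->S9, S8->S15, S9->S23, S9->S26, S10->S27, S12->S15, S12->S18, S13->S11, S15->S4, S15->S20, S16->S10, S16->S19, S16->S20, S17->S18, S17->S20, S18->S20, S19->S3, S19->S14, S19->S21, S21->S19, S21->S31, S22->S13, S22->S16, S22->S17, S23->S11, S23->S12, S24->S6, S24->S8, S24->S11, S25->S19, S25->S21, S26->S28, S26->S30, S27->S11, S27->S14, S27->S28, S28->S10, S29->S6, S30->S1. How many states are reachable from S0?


BFS from S0:
  layer 0: {S0}
  layer 1: {S13, S19, S31}
  layer 2: {S3, S11, S14, S21}
  layer 3: {S5}
  layer 4: {S9, S24}
  layer 5: {S6, S8, S23, S26}
  layer 6: {S12, S15, S28, S30}
  layer 7: {S1, S4, S10, S18, S20}
  layer 8: {S16, S27}
Reachable set: {S0, S1, S3, S4, S5, S6, S8, S9, S10, S11, S12, S13, S14, S15, S16, S18, S19, S20, S21, S23, S24, S26, S27, S28, S30, S31}
Count = 26

26


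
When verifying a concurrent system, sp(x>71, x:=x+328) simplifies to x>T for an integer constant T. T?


Formula: sp(P, x:=E) = exists old_x. (x = E[old_x/x]) AND P[old_x/x] (old_x is the value of x before the assignment; eliminate old_x by solving x = E[old_x/x] for old_x)
Step 1: Precondition P: x>71, i.e. old_x > 71
Step 2: Assignment gives x = old_x + 328, so old_x = x - 328
Step 3: Substitute into P: x - 328 > 71
Step 4: Simplify: x > 71+328 = 399

399


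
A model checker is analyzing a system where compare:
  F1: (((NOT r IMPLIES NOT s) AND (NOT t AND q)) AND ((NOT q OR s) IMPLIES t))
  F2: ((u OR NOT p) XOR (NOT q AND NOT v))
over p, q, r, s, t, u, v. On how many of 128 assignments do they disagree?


F1 = (((NOT r IMPLIES NOT s) AND (NOT t AND q)) AND ((NOT q OR s) IMPLIES t))
F2 = ((u OR NOT p) XOR (NOT q AND NOT v))
Evaluate both on each of 128 rows (bits = p,q,r,s,t,u,v):
  row 0 [0000000]: F1=0 F2=0 -> 0
  row 1 [0000001]: F1=0 F2=1 (differ) -> 1
  row 2 [0000010]: F1=0 F2=0 -> 0
  row 3 [0000011]: F1=0 F2=1 (differ) -> 1
  row 4 [0000100]: F1=0 F2=0 -> 0
  (every remaining row is evaluated the same way; all 128 results are listed next)
Full result column, 8 rows per line (p,q,r,s fixed per line; t,u,v runs 000..111 left to right):
  rows 0-7 [p,q,r,s=0000]: 01010101  (ones: 4)
  rows 8-15 [p,q,r,s=0001]: 01010101  (ones: 4)
  rows 16-23 [p,q,r,s=0010]: 01010101  (ones: 4)
  rows 24-31 [p,q,r,s=0011]: 01010101  (ones: 4)
  rows 32-39 [p,q,r,s=0100]: 00001111  (ones: 4)
  rows 40-47 [p,q,r,s=0101]: 11111111  (ones: 8)
  rows 48-55 [p,q,r,s=0110]: 00001111  (ones: 4)
  rows 56-63 [p,q,r,s=0111]: 11111111  (ones: 8)
  rows 64-71 [p,q,r,s=1000]: 10011001  (ones: 4)
  rows 72-79 [p,q,r,s=1001]: 10011001  (ones: 4)
  rows 80-87 [p,q,r,s=1010]: 10011001  (ones: 4)
  rows 88-95 [p,q,r,s=1011]: 10011001  (ones: 4)
  rows 96-103 [p,q,r,s=1100]: 11000011  (ones: 4)
  rows 104-111 [p,q,r,s=1101]: 00110011  (ones: 4)
  rows 112-119 [p,q,r,s=1110]: 11000011  (ones: 4)
  rows 120-127 [p,q,r,s=1111]: 00110011  (ones: 4)
Disagreements = 4+4+4+4+4+8+4+8+4+4+4+4+4+4+4+4 = 72

72


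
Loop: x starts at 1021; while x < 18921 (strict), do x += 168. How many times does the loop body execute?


Step 1: x goes from 1021 toward 18921 by 168; the body runs while x<18921, so iterations = ceil((bound-start)/step)
Step 2: Distance=17900
Step 3: ceil(17900/168)=107

107


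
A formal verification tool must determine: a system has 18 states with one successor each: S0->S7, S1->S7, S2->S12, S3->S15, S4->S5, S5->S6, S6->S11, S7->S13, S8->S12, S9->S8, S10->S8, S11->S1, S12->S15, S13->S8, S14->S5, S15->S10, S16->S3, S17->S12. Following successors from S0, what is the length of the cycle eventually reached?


Trace from S0 until a state repeats:
  S0 -> S7 -> S13 -> S8 -> S12 -> S15 -> S10 -> S8
S8 first seen at step 3, revisited at step 7.
Cycle length = 7 - 3 = 4

4


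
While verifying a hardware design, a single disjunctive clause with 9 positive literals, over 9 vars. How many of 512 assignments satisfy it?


Step 1: Total=2^9=512
Step 2: Unsat when all 9 false: 2^0=1
Step 3: Sat=512-1=511

511


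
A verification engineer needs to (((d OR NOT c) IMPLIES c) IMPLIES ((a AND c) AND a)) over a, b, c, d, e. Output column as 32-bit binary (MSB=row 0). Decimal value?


Formula: (((d OR NOT c) IMPLIES c) IMPLIES ((a AND c) AND a)) over a, b, c, d, e (32 rows)
Evaluate each row (bits = a,b,c,d,e, MSB first):
  row 0 [00000]: (((0 OR NOT 0) IMPLIES 0) IMPLIES ((0 AND 0) AND 0)) -> 1
  row 1 [00001]: (((0 OR NOT 0) IMPLIES 0) IMPLIES ((0 AND 0) AND 0)) -> 1
  row 2 [00010]: (((1 OR NOT 0) IMPLIES 0) IMPLIES ((0 AND 0) AND 0)) -> 1
  row 3 [00011]: (((1 OR NOT 0) IMPLIES 0) IMPLIES ((0 AND 0) AND 0)) -> 1
  row 4 [00100]: (((0 OR NOT 1) IMPLIES 1) IMPLIES ((0 AND 1) AND 0)) -> 0
  row 5 [00101]: (((0 OR NOT 1) IMPLIES 1) IMPLIES ((0 AND 1) AND 0)) -> 0
  row 6 [00110]: (((1 OR NOT 1) IMPLIES 1) IMPLIES ((0 AND 1) AND 0)) -> 0
  row 7 [00111]: (((1 OR NOT 1) IMPLIES 1) IMPLIES ((0 AND 1) AND 0)) -> 0
  row 8 [01000]: (((0 OR NOT 0) IMPLIES 0) IMPLIES ((0 AND 0) AND 0)) -> 1
  row 9 [01001]: (((0 OR NOT 0) IMPLIES 0) IMPLIES ((0 AND 0) AND 0)) -> 1
  row 10 [01010]: (((1 OR NOT 0) IMPLIES 0) IMPLIES ((0 AND 0) AND 0)) -> 1
  row 11 [01011]: (((1 OR NOT 0) IMPLIES 0) IMPLIES ((0 AND 0) AND 0)) -> 1
  row 12 [01100]: (((0 OR NOT 1) IMPLIES 1) IMPLIES ((0 AND 1) AND 0)) -> 0
  row 13 [01101]: (((0 OR NOT 1) IMPLIES 1) IMPLIES ((0 AND 1) AND 0)) -> 0
  row 14 [01110]: (((1 OR NOT 1) IMPLIES 1) IMPLIES ((0 AND 1) AND 0)) -> 0
  row 15 [01111]: (((1 OR NOT 1) IMPLIES 1) IMPLIES ((0 AND 1) AND 0)) -> 0
  row 16 [10000]: (((0 OR NOT 0) IMPLIES 0) IMPLIES ((1 AND 0) AND 1)) -> 1
  row 17 [10001]: (((0 OR NOT 0) IMPLIES 0) IMPLIES ((1 AND 0) AND 1)) -> 1
  row 18 [10010]: (((1 OR NOT 0) IMPLIES 0) IMPLIES ((1 AND 0) AND 1)) -> 1
  row 19 [10011]: (((1 OR NOT 0) IMPLIES 0) IMPLIES ((1 AND 0) AND 1)) -> 1
  row 20 [10100]: (((0 OR NOT 1) IMPLIES 1) IMPLIES ((1 AND 1) AND 1)) -> 1
  row 21 [10101]: (((0 OR NOT 1) IMPLIES 1) IMPLIES ((1 AND 1) AND 1)) -> 1
  row 22 [10110]: (((1 OR NOT 1) IMPLIES 1) IMPLIES ((1 AND 1) AND 1)) -> 1
  row 23 [10111]: (((1 OR NOT 1) IMPLIES 1) IMPLIES ((1 AND 1) AND 1)) -> 1
  row 24 [11000]: (((0 OR NOT 0) IMPLIES 0) IMPLIES ((1 AND 0) AND 1)) -> 1
  row 25 [11001]: (((0 OR NOT 0) IMPLIES 0) IMPLIES ((1 AND 0) AND 1)) -> 1
  row 26 [11010]: (((1 OR NOT 0) IMPLIES 0) IMPLIES ((1 AND 0) AND 1)) -> 1
  row 27 [11011]: (((1 OR NOT 0) IMPLIES 0) IMPLIES ((1 AND 0) AND 1)) -> 1
  row 28 [11100]: (((0 OR NOT 1) IMPLIES 1) IMPLIES ((1 AND 1) AND 1)) -> 1
  row 29 [11101]: (((0 OR NOT 1) IMPLIES 1) IMPLIES ((1 AND 1) AND 1)) -> 1
  row 30 [11110]: (((1 OR NOT 1) IMPLIES 1) IMPLIES ((1 AND 1) AND 1)) -> 1
  row 31 [11111]: (((1 OR NOT 1) IMPLIES 1) IMPLIES ((1 AND 1) AND 1)) -> 1
Full result column, 4 rows per line (a,b,c fixed per line; d,e runs 00..11 left to right):
  rows 0-3 [a,b,c=000]: 1111  = hex F
  rows 4-7 [a,b,c=001]: 0000  = hex 0
  rows 8-11 [a,b,c=010]: 1111  = hex F
  rows 12-15 [a,b,c=011]: 0000  = hex 0
  rows 16-19 [a,b,c=100]: 1111  = hex F
  rows 20-23 [a,b,c=101]: 1111  = hex F
  rows 24-27 [a,b,c=110]: 1111  = hex F
  rows 28-31 [a,b,c=111]: 1111  = hex F
Output column (row 0 .. row 31) = 11110000111100001111111111111111
Output column grouped in 4s = 1111 0000 1111 0000 1111 1111 1111 1111 = 0xF0F0FFFF
Convert to decimal digit by digit (value = value*16 + digit):
  F -> 15
  15*16 + 0 = 240
  240*16 + 15 (F) = 3855
  3855*16 + 0 = 61680
  61680*16 + 15 (F) = 986895
  986895*16 + 15 (F) = 15790335
  15790335*16 + 15 (F) = 252645375
  252645375*16 + 15 (F) = 4042326015
Decimal = 4042326015

4042326015


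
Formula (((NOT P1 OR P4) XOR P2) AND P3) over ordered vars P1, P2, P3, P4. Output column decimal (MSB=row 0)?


Formula: (((NOT P1 OR P4) XOR P2) AND P3) over P1, P2, P3, P4 (16 rows)
Evaluate each row (bits = P1,P2,P3,P4, MSB first):
  row 0 [0000]: (((NOT 0 OR 0) XOR 0) AND 0) -> 0
  row 1 [0001]: (((NOT 0 OR 1) XOR 0) AND 0) -> 0
  row 2 [0010]: (((NOT 0 OR 0) XOR 0) AND 1) -> 1
  row 3 [0011]: (((NOT 0 OR 1) XOR 0) AND 1) -> 1
  row 4 [0100]: (((NOT 0 OR 0) XOR 1) AND 0) -> 0
  row 5 [0101]: (((NOT 0 OR 1) XOR 1) AND 0) -> 0
  row 6 [0110]: (((NOT 0 OR 0) XOR 1) AND 1) -> 0
  row 7 [0111]: (((NOT 0 OR 1) XOR 1) AND 1) -> 0
  row 8 [1000]: (((NOT 1 OR 0) XOR 0) AND 0) -> 0
  row 9 [1001]: (((NOT 1 OR 1) XOR 0) AND 0) -> 0
  row 10 [1010]: (((NOT 1 OR 0) XOR 0) AND 1) -> 0
  row 11 [1011]: (((NOT 1 OR 1) XOR 0) AND 1) -> 1
  row 12 [1100]: (((NOT 1 OR 0) XOR 1) AND 0) -> 0
  row 13 [1101]: (((NOT 1 OR 1) XOR 1) AND 0) -> 0
  row 14 [1110]: (((NOT 1 OR 0) XOR 1) AND 1) -> 1
  row 15 [1111]: (((NOT 1 OR 1) XOR 1) AND 1) -> 0
Full result column, 4 rows per line (P1,P2 fixed per line; P3,P4 runs 00..11 left to right):
  rows 0-3 [P1,P2=00]: 0011  = hex 3
  rows 4-7 [P1,P2=01]: 0000  = hex 0
  rows 8-11 [P1,P2=10]: 0001  = hex 1
  rows 12-15 [P1,P2=11]: 0010  = hex 2
Output column (row 0 .. row 15) = 0011000000010010
Output column grouped in 4s = 0011 0000 0001 0010 = 0x3012
Convert to decimal digit by digit (value = value*16 + digit):
  3 -> 3
  3*16 + 0 = 48
  48*16 + 1 = 769
  769*16 + 2 = 12306
Decimal = 12306

12306


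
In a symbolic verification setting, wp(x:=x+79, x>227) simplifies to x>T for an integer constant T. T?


Formula: wp(x:=E, P) = P[E/x] (substitute E for x in postcondition)
Step 1: Postcondition: x>227
Step 2: Substitute x+79 for x: x+79>227
Step 3: Solve for x: x > 227-79 = 148

148


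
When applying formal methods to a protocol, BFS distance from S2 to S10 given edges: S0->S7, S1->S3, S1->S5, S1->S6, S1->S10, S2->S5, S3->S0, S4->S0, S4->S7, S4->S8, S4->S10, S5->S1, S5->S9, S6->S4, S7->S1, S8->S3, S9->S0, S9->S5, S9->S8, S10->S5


BFS layer-by-layer from S2:
  dist 0: {S2}
  dist 1: {S5}
  dist 2: {S1, S9}
  dist 3: {S0, S3, S6, S8, S10}
  -> S10 reached at distance 3
Shortest path length = 3

3


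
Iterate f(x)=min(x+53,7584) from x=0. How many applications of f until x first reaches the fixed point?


Step 1: x=0, cap=7584, increment=53
Step 2: x grows by 53 each step until capped at 7584; fixed point is x=7584
Step 3: iterations = ceil(7584/53) = 144

144


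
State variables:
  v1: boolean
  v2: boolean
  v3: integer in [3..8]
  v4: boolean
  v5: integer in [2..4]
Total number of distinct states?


State space = product of domain sizes of all variables.
Domain sizes:
  v1 (boolean): 2
  v2 (boolean): 2
  v3 (integer in [3..8]): 6
  v4 (boolean): 2
  v5 (integer in [2..4]): 3
Product = 2 * 2 * 6 * 2 * 3 = 144

144


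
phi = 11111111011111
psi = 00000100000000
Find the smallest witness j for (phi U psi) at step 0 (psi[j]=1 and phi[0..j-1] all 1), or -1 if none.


(phi U psi) at 0: need smallest j with psi[j]=1 and phi[i]=1 for all i in [0,j).
Scan from step 0:
  step 0: phi=1, psi=0 -> continue
  step 1: phi=1, psi=0 -> continue
  step 2: phi=1, psi=0 -> continue
  step 3: phi=1, psi=0 -> continue
  step 5: psi=1 and phi held for [0,5) -> witness found
Witness step = 5

5


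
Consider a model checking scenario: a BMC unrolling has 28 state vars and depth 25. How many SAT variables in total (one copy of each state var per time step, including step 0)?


BMC unrolls to depth k, creating one copy of each state var for steps 0..k.
Step count = 25 + 1 = 26 (steps 0 through 25)
Vars per step = 28
Total = 28 * 26 = 728

728


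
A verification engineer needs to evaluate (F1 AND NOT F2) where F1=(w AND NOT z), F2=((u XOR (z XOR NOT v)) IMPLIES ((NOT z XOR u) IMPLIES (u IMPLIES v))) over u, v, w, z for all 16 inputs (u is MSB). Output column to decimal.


F1 = (w AND NOT z)
F2 = ((u XOR (z XOR NOT v)) IMPLIES ((NOT z XOR u) IMPLIES (u IMPLIES v)))
Counterexample to F1=>F2 is where F1=1 and F2=0.
Evaluate each row (bits = u,v,w,z, MSB first):
  row 0 [0000]: F1=0 F2=1 -> F1&~F2 -> 0
  row 1 [0001]: F1=0 F2=1 -> F1&~F2 -> 0
  row 2 [0010]: F1=1 F2=1 -> F1&~F2 -> 0
  row 3 [0011]: F1=0 F2=1 -> F1&~F2 -> 0
  row 4 [0100]: F1=0 F2=1 -> F1&~F2 -> 0
  row 5 [0101]: F1=0 F2=1 -> F1&~F2 -> 0
  row 6 [0110]: F1=1 F2=1 -> F1&~F2 -> 0
  row 7 [0111]: F1=0 F2=1 -> F1&~F2 -> 0
  row 8 [1000]: F1=0 F2=1 -> F1&~F2 -> 0
  row 9 [1001]: F1=0 F2=0 -> F1&~F2 -> 0
  row 10 [1010]: F1=1 F2=1 -> F1&~F2 -> 0
  row 11 [1011]: F1=0 F2=0 -> F1&~F2 -> 0
  row 12 [1100]: F1=0 F2=1 -> F1&~F2 -> 0
  row 13 [1101]: F1=0 F2=1 -> F1&~F2 -> 0
  row 14 [1110]: F1=1 F2=1 -> F1&~F2 -> 0
  row 15 [1111]: F1=0 F2=1 -> F1&~F2 -> 0
Full result column, 4 rows per line (u,v fixed per line; w,z runs 00..11 left to right):
  rows 0-3 [u,v=00]: 0000  = hex 0
  rows 4-7 [u,v=01]: 0000  = hex 0
  rows 8-11 [u,v=10]: 0000  = hex 0
  rows 12-15 [u,v=11]: 0000  = hex 0
Counterexample vector (row 0 .. row 15) = 0000000000000000
Output column grouped in 4s = 0000 0000 0000 0000 = 0x0000
Convert to decimal digit by digit (value = value*16 + digit):
  0 -> 0
  0*16 + 0 = 0
  0*16 + 0 = 0
  0*16 + 0 = 0
Decimal = 0

0


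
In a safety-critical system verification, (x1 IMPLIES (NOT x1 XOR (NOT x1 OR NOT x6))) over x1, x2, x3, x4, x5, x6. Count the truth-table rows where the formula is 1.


Formula: (x1 IMPLIES (NOT x1 XOR (NOT x1 OR NOT x6))) over 6 vars (64 rows)
Evaluate each row (x1, x2, x3, x4, x5, x6 as bits, MSB first):
  row 0 [000000]: (0 IMPLIES (NOT 0 XOR (NOT 0 OR NOT 0))) -> 1
  row 1 [000001]: (0 IMPLIES (NOT 0 XOR (NOT 0 OR NOT 1))) -> 1
  row 2 [000010]: (0 IMPLIES (NOT 0 XOR (NOT 0 OR NOT 0))) -> 1
  row 3 [000011]: (0 IMPLIES (NOT 0 XOR (NOT 0 OR NOT 1))) -> 1
  row 4 [000100]: (0 IMPLIES (NOT 0 XOR (NOT 0 OR NOT 0))) -> 1
  (every remaining row is evaluated the same way; all 64 results are listed next)
Full result column, 8 rows per line (x1,x2,x3 fixed per line; x4,x5,x6 runs 000..111 left to right):
  rows 0-7 [x1,x2,x3=000]: 11111111  (ones: 8)
  rows 8-15 [x1,x2,x3=001]: 11111111  (ones: 8)
  rows 16-23 [x1,x2,x3=010]: 11111111  (ones: 8)
  rows 24-31 [x1,x2,x3=011]: 11111111  (ones: 8)
  rows 32-39 [x1,x2,x3=100]: 10101010  (ones: 4)
  rows 40-47 [x1,x2,x3=101]: 10101010  (ones: 4)
  rows 48-55 [x1,x2,x3=110]: 10101010  (ones: 4)
  rows 56-63 [x1,x2,x3=111]: 10101010  (ones: 4)
Count of 1-rows = 8+8+8+8+4+4+4+4 = 48

48


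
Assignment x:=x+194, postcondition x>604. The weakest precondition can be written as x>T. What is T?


Formula: wp(x:=E, P) = P[E/x] (substitute E for x in postcondition)
Step 1: Postcondition: x>604
Step 2: Substitute x+194 for x: x+194>604
Step 3: Solve for x: x > 604-194 = 410

410


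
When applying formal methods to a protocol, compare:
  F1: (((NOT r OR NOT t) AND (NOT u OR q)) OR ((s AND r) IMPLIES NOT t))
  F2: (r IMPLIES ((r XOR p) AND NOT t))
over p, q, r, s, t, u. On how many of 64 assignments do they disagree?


F1 = (((NOT r OR NOT t) AND (NOT u OR q)) OR ((s AND r) IMPLIES NOT t))
F2 = (r IMPLIES ((r XOR p) AND NOT t))
Evaluate both on each of 64 rows (bits = p,q,r,s,t,u):
  row 0 [000000]: F1=1 F2=1 -> 0
  row 1 [000001]: F1=1 F2=1 -> 0
  row 2 [000010]: F1=1 F2=1 -> 0
  row 3 [000011]: F1=1 F2=1 -> 0
  row 4 [000100]: F1=1 F2=1 -> 0
  (every remaining row is evaluated the same way; all 64 results are listed next)
Full result column, 8 rows per line (p,q,r fixed per line; s,t,u runs 000..111 left to right):
  rows 0-7 [p,q,r=000]: 00000000  (ones: 0)
  rows 8-15 [p,q,r=001]: 00110000  (ones: 2)
  rows 16-23 [p,q,r=010]: 00000000  (ones: 0)
  rows 24-31 [p,q,r=011]: 00110000  (ones: 2)
  rows 32-39 [p,q,r=100]: 00000000  (ones: 0)
  rows 40-47 [p,q,r=101]: 11111100  (ones: 6)
  rows 48-55 [p,q,r=110]: 00000000  (ones: 0)
  rows 56-63 [p,q,r=111]: 11111100  (ones: 6)
Disagreements = 0+2+0+2+0+6+0+6 = 16

16


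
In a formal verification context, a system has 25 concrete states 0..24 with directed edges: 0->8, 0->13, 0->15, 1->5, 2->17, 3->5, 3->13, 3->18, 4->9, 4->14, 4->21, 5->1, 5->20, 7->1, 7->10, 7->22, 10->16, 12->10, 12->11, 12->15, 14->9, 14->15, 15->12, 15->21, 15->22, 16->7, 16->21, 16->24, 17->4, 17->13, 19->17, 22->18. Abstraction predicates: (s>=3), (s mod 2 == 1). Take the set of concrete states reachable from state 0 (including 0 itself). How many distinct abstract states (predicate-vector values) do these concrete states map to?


BFS from 0:
Concrete reachable: {0, 1, 5, 7, 8, 10, 11, 12, 13, 15, 16, 18, 20, 21, 22, 24}
Abstract via predicates (s>=3), (s mod 2 == 1):
  (0,0) <- {0}
  (0,1) <- {1}
  (1,0) <- {8, 10, 12, 16, 18, 20, 22, 24}
  (1,1) <- {5, 7, 11, 13, 15, 21}
Distinct abstract states = 4

4


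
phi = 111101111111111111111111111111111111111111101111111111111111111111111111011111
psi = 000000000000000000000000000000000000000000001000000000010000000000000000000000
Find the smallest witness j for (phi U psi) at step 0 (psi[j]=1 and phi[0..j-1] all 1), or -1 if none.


(phi U psi) at 0: need smallest j with psi[j]=1 and phi[i]=1 for all i in [0,j).
Scan from step 0:
  step 0: phi=1, psi=0 -> continue
  step 1: phi=1, psi=0 -> continue
  step 2: phi=1, psi=0 -> continue
  step 3: phi=1, psi=0 -> continue
  step 4: phi=0 -> phi-prefix broken from here
  step 44: psi=1 but phi already failed -> not a witness
  step 55: psi=1 but phi already failed -> not a witness
  end of trace: no witness -> -1
Witness step = -1

-1


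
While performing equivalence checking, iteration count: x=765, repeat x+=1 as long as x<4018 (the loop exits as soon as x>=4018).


Step 1: x goes from 765 toward 4018 by 1; the body runs while x<4018, so iterations = ceil((bound-start)/step)
Step 2: Distance=3253
Step 3: ceil(3253/1)=3253

3253


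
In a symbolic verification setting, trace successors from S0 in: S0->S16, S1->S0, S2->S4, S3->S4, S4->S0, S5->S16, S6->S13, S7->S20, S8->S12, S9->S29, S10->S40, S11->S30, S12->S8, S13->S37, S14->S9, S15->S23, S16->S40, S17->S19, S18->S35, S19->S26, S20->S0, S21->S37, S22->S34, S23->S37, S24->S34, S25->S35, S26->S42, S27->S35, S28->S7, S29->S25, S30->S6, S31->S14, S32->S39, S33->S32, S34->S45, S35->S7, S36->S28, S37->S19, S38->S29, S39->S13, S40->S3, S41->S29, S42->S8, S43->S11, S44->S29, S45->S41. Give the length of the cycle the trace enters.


Trace from S0 until a state repeats:
  S0 -> S16 -> S40 -> S3 -> S4 -> S0
S0 first seen at step 0, revisited at step 5.
Cycle length = 5 - 0 = 5

5


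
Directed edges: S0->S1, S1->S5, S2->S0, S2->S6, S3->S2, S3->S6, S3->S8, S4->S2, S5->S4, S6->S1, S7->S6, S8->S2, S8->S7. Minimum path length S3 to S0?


BFS layer-by-layer from S3:
  dist 0: {S3}
  dist 1: {S2, S6, S8}
  dist 2: {S0, S1, S7}
  -> S0 reached at distance 2
Shortest path length = 2

2


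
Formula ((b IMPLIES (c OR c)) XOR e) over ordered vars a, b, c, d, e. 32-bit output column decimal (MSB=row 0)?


Formula: ((b IMPLIES (c OR c)) XOR e) over a, b, c, d, e (32 rows)
Evaluate each row (bits = a,b,c,d,e, MSB first):
  row 0 [00000]: ((0 IMPLIES (0 OR 0)) XOR 0) -> 1
  row 1 [00001]: ((0 IMPLIES (0 OR 0)) XOR 1) -> 0
  row 2 [00010]: ((0 IMPLIES (0 OR 0)) XOR 0) -> 1
  row 3 [00011]: ((0 IMPLIES (0 OR 0)) XOR 1) -> 0
  row 4 [00100]: ((0 IMPLIES (1 OR 1)) XOR 0) -> 1
  row 5 [00101]: ((0 IMPLIES (1 OR 1)) XOR 1) -> 0
  row 6 [00110]: ((0 IMPLIES (1 OR 1)) XOR 0) -> 1
  row 7 [00111]: ((0 IMPLIES (1 OR 1)) XOR 1) -> 0
  row 8 [01000]: ((1 IMPLIES (0 OR 0)) XOR 0) -> 0
  row 9 [01001]: ((1 IMPLIES (0 OR 0)) XOR 1) -> 1
  row 10 [01010]: ((1 IMPLIES (0 OR 0)) XOR 0) -> 0
  row 11 [01011]: ((1 IMPLIES (0 OR 0)) XOR 1) -> 1
  row 12 [01100]: ((1 IMPLIES (1 OR 1)) XOR 0) -> 1
  row 13 [01101]: ((1 IMPLIES (1 OR 1)) XOR 1) -> 0
  row 14 [01110]: ((1 IMPLIES (1 OR 1)) XOR 0) -> 1
  row 15 [01111]: ((1 IMPLIES (1 OR 1)) XOR 1) -> 0
  row 16 [10000]: ((0 IMPLIES (0 OR 0)) XOR 0) -> 1
  row 17 [10001]: ((0 IMPLIES (0 OR 0)) XOR 1) -> 0
  row 18 [10010]: ((0 IMPLIES (0 OR 0)) XOR 0) -> 1
  row 19 [10011]: ((0 IMPLIES (0 OR 0)) XOR 1) -> 0
  row 20 [10100]: ((0 IMPLIES (1 OR 1)) XOR 0) -> 1
  row 21 [10101]: ((0 IMPLIES (1 OR 1)) XOR 1) -> 0
  row 22 [10110]: ((0 IMPLIES (1 OR 1)) XOR 0) -> 1
  row 23 [10111]: ((0 IMPLIES (1 OR 1)) XOR 1) -> 0
  row 24 [11000]: ((1 IMPLIES (0 OR 0)) XOR 0) -> 0
  row 25 [11001]: ((1 IMPLIES (0 OR 0)) XOR 1) -> 1
  row 26 [11010]: ((1 IMPLIES (0 OR 0)) XOR 0) -> 0
  row 27 [11011]: ((1 IMPLIES (0 OR 0)) XOR 1) -> 1
  row 28 [11100]: ((1 IMPLIES (1 OR 1)) XOR 0) -> 1
  row 29 [11101]: ((1 IMPLIES (1 OR 1)) XOR 1) -> 0
  row 30 [11110]: ((1 IMPLIES (1 OR 1)) XOR 0) -> 1
  row 31 [11111]: ((1 IMPLIES (1 OR 1)) XOR 1) -> 0
Full result column, 4 rows per line (a,b,c fixed per line; d,e runs 00..11 left to right):
  rows 0-3 [a,b,c=000]: 1010  = hex A
  rows 4-7 [a,b,c=001]: 1010  = hex A
  rows 8-11 [a,b,c=010]: 0101  = hex 5
  rows 12-15 [a,b,c=011]: 1010  = hex A
  rows 16-19 [a,b,c=100]: 1010  = hex A
  rows 20-23 [a,b,c=101]: 1010  = hex A
  rows 24-27 [a,b,c=110]: 0101  = hex 5
  rows 28-31 [a,b,c=111]: 1010  = hex A
Output column (row 0 .. row 31) = 10101010010110101010101001011010
Output column grouped in 4s = 1010 1010 0101 1010 1010 1010 0101 1010 = 0xAA5AAA5A
Convert to decimal digit by digit (value = value*16 + digit):
  A -> 10
  10*16 + 10 (A) = 170
  170*16 + 5 = 2725
  2725*16 + 10 (A) = 43610
  43610*16 + 10 (A) = 697770
  697770*16 + 10 (A) = 11164330
  11164330*16 + 5 = 178629285
  178629285*16 + 10 (A) = 2858068570
Decimal = 2858068570

2858068570
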